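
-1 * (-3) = 3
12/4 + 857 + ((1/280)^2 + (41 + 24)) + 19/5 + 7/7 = 72896321/78400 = 929.80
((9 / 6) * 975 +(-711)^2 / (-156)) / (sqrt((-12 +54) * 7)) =-30819 * sqrt(6) / 728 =-103.70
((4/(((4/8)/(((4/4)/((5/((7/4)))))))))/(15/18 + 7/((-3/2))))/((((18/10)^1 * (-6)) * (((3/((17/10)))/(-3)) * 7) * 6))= -17/6210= -0.00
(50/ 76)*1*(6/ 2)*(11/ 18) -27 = -5881/ 228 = -25.79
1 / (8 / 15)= 1.88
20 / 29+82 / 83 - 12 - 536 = -1314998 / 2407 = -546.32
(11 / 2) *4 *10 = 220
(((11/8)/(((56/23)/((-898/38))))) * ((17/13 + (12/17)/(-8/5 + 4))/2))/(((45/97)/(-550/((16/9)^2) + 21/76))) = 91569436741981/22874808320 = 4003.07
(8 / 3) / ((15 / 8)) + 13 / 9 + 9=178 / 15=11.87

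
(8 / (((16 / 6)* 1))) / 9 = 1 / 3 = 0.33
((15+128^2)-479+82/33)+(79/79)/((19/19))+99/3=526564/33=15956.48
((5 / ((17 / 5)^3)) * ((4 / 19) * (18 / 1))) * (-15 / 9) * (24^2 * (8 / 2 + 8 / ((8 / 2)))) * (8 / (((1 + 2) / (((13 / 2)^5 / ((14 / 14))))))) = -8019928800000 / 93347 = -85915228.13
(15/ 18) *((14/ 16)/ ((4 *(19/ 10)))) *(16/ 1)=175/ 114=1.54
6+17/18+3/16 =1027/144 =7.13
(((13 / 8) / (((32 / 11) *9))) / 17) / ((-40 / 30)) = -143 / 52224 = -0.00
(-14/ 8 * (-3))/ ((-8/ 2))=-21/ 16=-1.31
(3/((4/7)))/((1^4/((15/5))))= 15.75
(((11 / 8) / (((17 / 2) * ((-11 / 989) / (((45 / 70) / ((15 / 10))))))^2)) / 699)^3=25266292163562570147 / 382487788232067710925656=0.00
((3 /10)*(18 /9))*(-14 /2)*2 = -42 /5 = -8.40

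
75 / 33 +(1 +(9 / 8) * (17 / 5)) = 3123 / 440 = 7.10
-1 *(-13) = 13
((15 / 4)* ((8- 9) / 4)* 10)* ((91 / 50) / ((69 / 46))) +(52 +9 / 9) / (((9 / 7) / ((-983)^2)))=2867944933 / 72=39832568.51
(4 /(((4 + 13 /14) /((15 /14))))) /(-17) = -20 /391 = -0.05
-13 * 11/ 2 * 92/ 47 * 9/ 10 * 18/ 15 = -177606/ 1175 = -151.15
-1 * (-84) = 84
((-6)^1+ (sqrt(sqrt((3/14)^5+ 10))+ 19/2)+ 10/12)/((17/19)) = 19*14^(3/4)*5378483^(1/4)/3332+ 247/51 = 6.83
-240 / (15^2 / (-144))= 768 / 5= 153.60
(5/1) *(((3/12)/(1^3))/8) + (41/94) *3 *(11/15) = 1.12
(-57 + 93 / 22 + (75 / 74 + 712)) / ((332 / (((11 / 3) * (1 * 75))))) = 3358975 / 6142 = 546.89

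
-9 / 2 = -4.50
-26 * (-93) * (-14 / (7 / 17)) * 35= -2877420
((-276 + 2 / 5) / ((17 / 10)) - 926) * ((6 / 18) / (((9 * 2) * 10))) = -3083 / 1530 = -2.02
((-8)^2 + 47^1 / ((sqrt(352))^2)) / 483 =1075 / 8096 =0.13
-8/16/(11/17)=-17/22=-0.77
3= 3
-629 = -629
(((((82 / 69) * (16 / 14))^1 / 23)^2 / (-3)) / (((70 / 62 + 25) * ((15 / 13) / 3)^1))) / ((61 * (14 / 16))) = -693701632 / 320128316561025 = -0.00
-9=-9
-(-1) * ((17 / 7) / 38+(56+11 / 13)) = 196795 / 3458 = 56.91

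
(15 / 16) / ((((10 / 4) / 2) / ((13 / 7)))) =1.39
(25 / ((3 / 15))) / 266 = 125 / 266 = 0.47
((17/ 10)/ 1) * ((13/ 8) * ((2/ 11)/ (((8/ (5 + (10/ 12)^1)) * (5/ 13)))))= 20111/ 21120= 0.95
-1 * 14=-14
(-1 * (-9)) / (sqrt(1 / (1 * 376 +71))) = 9 * sqrt(447) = 190.28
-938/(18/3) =-156.33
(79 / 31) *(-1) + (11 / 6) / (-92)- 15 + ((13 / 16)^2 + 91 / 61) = -514946713 / 33402624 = -15.42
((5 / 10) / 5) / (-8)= -1 / 80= -0.01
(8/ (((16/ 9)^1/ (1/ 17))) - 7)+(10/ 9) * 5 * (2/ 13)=-23393/ 3978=-5.88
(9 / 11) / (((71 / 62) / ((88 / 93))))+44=3172 / 71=44.68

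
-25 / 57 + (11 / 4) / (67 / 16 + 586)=-647 / 1491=-0.43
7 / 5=1.40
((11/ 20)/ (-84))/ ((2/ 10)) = -11/ 336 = -0.03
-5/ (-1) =5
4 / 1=4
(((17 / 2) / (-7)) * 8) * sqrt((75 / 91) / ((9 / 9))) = -340 * sqrt(273) / 637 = -8.82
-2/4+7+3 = 19/2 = 9.50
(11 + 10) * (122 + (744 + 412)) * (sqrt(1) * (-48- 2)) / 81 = -49700 / 3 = -16566.67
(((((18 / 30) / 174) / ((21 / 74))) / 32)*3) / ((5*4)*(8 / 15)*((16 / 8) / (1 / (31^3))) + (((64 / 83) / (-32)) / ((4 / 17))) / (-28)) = 9213 / 5139953273740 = 0.00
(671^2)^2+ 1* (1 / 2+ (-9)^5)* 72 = 202712706589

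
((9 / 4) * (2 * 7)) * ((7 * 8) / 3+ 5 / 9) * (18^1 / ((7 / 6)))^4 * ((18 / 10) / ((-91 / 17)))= -1800539114112 / 156065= -11537110.27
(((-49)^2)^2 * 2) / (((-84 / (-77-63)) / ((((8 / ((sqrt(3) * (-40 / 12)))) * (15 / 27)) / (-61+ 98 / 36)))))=461184080 * sqrt(3) / 3147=253827.22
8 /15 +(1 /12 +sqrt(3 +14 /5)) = 3.02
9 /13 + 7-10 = -30 /13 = -2.31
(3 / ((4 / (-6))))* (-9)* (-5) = -405 / 2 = -202.50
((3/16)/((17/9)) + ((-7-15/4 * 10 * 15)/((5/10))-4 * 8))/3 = -318485/816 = -390.30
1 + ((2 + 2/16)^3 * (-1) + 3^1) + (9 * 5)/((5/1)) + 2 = 2767/512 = 5.40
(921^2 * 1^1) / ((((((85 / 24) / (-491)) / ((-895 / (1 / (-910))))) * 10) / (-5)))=814097501479080 / 17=47888088322298.82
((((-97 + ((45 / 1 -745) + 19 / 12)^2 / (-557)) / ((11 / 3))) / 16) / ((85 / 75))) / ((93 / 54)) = -3510960165 / 413302912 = -8.49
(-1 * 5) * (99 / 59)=-495 / 59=-8.39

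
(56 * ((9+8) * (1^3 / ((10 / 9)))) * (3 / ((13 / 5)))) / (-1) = -12852 / 13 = -988.62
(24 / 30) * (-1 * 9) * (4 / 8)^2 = -9 / 5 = -1.80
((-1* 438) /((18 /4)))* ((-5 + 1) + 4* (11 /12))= 292 /9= 32.44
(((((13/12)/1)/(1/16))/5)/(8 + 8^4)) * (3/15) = 13/76950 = 0.00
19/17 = 1.12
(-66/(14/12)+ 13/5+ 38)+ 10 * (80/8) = 2941/35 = 84.03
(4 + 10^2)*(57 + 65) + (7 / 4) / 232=12688.01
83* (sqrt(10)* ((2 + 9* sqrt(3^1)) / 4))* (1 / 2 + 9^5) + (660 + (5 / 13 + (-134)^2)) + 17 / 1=242234 / 13 + 9802217* sqrt(10) / 4 + 88219953* sqrt(30) / 8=68168039.19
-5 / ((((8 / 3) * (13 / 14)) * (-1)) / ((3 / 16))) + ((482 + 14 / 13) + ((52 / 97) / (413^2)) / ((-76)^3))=45647027089888269 / 94418254350784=483.46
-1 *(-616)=616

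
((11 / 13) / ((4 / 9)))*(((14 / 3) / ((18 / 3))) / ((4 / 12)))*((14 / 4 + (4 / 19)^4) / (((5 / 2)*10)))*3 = 632541987 / 338834600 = 1.87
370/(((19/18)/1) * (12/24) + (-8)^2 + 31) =13320/3439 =3.87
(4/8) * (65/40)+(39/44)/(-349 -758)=52715/64944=0.81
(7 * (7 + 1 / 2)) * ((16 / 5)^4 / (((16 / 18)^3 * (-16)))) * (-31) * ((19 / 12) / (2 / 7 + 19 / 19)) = 18701.93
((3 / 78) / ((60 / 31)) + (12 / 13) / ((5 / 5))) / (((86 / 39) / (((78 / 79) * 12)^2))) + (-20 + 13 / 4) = 232282699 / 5367260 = 43.28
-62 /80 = -31 /40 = -0.78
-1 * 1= -1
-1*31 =-31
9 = 9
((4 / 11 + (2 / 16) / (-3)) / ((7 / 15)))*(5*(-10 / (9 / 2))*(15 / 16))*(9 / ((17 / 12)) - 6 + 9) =-165625 / 2464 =-67.22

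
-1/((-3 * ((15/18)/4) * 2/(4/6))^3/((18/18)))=512/3375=0.15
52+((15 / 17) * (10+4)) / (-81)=51.85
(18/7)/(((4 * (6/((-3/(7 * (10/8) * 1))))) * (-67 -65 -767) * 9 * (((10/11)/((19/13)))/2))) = 209/14316575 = 0.00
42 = 42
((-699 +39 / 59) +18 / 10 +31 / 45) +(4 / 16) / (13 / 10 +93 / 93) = -84970897 / 122130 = -695.74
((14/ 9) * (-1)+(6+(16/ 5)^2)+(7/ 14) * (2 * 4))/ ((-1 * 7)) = -4204/ 1575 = -2.67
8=8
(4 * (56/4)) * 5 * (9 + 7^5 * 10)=47062120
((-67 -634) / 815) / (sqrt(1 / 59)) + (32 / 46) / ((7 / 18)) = -4.82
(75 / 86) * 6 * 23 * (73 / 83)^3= 2013162975 / 24586841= 81.88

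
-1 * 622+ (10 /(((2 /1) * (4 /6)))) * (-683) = -5744.50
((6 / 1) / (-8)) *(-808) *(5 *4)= 12120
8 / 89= 0.09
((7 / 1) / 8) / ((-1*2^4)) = -7 / 128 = -0.05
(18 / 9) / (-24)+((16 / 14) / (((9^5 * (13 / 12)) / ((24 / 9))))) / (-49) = -87767521 / 1053197964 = -0.08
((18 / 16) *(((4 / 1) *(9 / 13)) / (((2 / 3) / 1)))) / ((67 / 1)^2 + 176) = 81 / 80860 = 0.00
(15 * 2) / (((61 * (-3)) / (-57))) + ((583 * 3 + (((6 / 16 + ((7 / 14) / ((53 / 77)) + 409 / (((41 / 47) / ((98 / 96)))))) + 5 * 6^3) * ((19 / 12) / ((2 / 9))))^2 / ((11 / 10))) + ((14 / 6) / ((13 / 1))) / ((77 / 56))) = 113651520830938447434391 / 1012270366728192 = 112273879.16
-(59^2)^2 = -12117361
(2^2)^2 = 16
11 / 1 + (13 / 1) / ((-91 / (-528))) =605 / 7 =86.43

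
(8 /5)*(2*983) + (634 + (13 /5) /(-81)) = 306145 /81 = 3779.57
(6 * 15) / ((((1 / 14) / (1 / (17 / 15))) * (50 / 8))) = 3024 / 17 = 177.88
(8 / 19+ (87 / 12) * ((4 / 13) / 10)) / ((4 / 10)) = 1591 / 988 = 1.61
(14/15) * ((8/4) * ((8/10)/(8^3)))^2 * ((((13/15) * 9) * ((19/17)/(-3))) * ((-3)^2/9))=-1729/65280000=-0.00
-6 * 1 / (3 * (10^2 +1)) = -2 / 101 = -0.02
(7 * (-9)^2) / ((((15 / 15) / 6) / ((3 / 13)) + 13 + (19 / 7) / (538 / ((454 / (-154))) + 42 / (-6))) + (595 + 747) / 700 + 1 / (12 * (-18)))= 184384657800 / 5079654739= 36.30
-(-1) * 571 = 571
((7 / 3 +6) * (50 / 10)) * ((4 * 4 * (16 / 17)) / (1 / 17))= 32000 / 3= 10666.67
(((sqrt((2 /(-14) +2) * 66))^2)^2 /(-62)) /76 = -184041 /57722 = -3.19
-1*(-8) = 8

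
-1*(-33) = 33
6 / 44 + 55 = 1213 / 22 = 55.14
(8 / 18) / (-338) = -0.00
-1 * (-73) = 73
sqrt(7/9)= sqrt(7)/3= 0.88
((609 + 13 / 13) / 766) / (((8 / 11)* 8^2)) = 3355 / 196096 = 0.02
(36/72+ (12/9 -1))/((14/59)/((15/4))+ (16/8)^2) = 1475/7192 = 0.21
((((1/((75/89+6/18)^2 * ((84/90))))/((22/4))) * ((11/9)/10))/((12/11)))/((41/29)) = 2526799/226376416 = 0.01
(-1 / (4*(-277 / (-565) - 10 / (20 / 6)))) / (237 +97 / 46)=12995 / 31193164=0.00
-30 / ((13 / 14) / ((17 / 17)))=-420 / 13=-32.31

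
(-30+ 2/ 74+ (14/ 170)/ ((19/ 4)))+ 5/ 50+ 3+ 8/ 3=-8672471/ 358530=-24.19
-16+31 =15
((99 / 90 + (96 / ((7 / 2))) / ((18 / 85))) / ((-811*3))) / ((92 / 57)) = -0.03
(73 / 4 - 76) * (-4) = 231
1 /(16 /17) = 17 /16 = 1.06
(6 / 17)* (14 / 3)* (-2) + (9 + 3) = 148 / 17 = 8.71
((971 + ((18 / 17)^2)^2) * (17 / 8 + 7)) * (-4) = -5927882291 / 167042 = -35487.38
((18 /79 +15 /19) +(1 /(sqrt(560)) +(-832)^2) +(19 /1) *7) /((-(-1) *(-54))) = -519614692 /40527 - sqrt(35) /7560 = -12821.45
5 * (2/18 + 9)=410/9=45.56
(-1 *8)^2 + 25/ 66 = 4249/ 66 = 64.38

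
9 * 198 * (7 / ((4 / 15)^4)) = 315748125 / 128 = 2466782.23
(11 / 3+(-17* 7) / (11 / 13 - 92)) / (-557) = -1964 / 220015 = -0.01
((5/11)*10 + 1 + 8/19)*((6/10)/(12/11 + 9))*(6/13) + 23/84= 1679473/3838380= 0.44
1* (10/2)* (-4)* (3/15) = -4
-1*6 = -6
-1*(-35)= 35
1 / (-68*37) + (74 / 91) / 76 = 44817 / 4350164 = 0.01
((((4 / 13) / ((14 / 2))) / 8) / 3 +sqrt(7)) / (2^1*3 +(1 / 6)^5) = 1296 / 4245787 +7776*sqrt(7) / 46657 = 0.44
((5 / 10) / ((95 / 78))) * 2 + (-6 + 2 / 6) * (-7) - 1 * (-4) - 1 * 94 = -14111 / 285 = -49.51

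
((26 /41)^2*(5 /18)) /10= 0.01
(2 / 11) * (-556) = -101.09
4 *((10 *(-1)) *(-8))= 320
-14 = -14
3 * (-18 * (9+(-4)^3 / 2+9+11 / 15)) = 3582 / 5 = 716.40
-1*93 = -93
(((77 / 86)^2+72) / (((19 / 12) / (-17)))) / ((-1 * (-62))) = -1445289 / 114638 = -12.61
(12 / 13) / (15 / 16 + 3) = 64 / 273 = 0.23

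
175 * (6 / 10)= 105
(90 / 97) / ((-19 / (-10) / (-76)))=-3600 / 97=-37.11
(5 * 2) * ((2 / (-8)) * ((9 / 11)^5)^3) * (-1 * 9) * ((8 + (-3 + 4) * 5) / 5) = 24089262455073933 / 8354496338831302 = 2.88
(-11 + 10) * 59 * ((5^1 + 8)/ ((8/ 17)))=-13039/ 8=-1629.88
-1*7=-7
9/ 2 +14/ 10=59/ 10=5.90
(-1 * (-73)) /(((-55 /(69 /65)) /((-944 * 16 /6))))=12679808 /3575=3546.80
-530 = -530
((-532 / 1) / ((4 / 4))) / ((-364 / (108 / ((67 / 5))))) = 10260 / 871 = 11.78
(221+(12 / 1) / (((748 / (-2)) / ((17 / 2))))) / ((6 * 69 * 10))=607 / 11385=0.05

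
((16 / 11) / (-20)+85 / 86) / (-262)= -4331 / 1239260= -0.00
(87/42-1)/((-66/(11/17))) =-0.01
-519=-519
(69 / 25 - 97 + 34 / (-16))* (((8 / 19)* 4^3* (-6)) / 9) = 2466944 / 1425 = 1731.19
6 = 6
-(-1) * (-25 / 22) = -25 / 22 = -1.14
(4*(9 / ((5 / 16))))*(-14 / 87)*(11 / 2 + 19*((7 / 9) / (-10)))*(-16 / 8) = 324352 / 2175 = 149.13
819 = 819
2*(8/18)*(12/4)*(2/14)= 8/21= 0.38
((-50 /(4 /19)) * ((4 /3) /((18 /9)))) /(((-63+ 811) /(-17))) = 475 /132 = 3.60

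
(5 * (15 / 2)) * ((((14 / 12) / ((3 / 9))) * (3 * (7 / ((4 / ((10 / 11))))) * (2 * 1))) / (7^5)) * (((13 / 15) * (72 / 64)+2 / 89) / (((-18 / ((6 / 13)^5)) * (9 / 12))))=-14381550 / 124679075521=-0.00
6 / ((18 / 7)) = 7 / 3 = 2.33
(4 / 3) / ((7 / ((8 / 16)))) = 2 / 21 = 0.10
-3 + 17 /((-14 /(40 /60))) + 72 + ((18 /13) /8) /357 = 1265897 /18564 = 68.19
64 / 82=32 / 41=0.78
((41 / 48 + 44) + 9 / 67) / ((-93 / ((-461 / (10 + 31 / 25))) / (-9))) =-1667471575 / 9338192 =-178.56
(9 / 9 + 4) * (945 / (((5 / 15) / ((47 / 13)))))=666225 / 13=51248.08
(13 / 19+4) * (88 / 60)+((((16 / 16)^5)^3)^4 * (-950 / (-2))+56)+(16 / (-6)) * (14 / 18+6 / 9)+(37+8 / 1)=1485182 / 2565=579.02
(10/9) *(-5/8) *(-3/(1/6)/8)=25/16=1.56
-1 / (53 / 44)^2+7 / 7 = 873 / 2809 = 0.31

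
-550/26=-21.15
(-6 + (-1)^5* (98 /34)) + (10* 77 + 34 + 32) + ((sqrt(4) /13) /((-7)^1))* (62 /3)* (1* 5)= 3828113 /4641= 824.85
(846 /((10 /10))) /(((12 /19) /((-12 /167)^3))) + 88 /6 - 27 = -179270099 /13972389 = -12.83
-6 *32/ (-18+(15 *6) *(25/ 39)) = -208/ 43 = -4.84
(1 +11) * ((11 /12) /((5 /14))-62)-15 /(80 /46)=-28873 /40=-721.82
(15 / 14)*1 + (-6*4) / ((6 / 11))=-601 / 14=-42.93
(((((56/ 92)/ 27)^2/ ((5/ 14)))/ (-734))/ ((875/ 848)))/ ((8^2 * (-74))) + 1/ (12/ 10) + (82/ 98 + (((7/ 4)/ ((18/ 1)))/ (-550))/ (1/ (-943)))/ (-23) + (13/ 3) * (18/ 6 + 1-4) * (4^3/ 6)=22289752226243939/ 28225377159210000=0.79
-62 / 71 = -0.87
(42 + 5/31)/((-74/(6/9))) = -1307/3441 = -0.38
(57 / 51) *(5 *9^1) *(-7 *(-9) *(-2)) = -107730 / 17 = -6337.06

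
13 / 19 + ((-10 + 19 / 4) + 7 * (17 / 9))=5921 / 684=8.66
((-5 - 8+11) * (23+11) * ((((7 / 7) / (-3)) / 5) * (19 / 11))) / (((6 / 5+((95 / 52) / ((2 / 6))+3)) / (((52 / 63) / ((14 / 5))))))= 8733920 / 36629901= 0.24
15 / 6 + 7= 19 / 2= 9.50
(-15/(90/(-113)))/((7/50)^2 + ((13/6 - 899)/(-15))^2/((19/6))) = 24153750/1447783187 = 0.02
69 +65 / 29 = 2066 / 29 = 71.24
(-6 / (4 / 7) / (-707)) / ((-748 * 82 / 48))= -9 / 774367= -0.00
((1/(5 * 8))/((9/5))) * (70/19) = 35/684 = 0.05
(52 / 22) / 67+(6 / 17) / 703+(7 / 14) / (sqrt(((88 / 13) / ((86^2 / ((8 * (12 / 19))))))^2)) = 365810872883 / 3382228608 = 108.16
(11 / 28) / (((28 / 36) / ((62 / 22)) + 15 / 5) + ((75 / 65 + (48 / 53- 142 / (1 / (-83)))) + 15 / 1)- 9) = 0.00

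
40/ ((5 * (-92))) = -2/ 23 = -0.09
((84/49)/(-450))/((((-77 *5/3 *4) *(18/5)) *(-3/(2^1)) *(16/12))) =-1/970200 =-0.00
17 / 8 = 2.12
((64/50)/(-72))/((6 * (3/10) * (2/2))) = -4/405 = -0.01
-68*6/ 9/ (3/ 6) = -272/ 3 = -90.67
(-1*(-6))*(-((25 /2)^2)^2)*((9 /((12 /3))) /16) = -20599.37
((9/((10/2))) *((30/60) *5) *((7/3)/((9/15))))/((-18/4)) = -3.89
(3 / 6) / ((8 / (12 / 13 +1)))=25 / 208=0.12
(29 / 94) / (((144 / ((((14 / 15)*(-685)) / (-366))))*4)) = 27811 / 29725056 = 0.00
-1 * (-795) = 795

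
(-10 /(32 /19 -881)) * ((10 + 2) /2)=0.07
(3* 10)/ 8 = 15/ 4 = 3.75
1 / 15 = 0.07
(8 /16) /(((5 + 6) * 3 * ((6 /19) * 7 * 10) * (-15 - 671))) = -19 /19015920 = -0.00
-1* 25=-25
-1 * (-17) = 17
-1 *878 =-878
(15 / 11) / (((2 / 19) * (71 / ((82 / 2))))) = 11685 / 1562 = 7.48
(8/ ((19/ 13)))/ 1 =104/ 19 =5.47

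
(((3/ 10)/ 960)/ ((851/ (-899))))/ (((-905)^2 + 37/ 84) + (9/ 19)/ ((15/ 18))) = -0.00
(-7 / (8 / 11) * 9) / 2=-693 / 16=-43.31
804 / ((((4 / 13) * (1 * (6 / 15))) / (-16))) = -104520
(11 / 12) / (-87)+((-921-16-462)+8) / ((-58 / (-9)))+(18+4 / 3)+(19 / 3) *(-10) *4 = -469649 / 1044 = -449.86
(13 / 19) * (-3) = -39 / 19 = -2.05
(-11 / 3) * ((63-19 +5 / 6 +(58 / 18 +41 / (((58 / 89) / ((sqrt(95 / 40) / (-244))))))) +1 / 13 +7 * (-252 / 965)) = -115016209 / 677430 +40139 * sqrt(38) / 169824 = -168.33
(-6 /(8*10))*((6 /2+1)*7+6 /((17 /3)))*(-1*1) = 741 /340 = 2.18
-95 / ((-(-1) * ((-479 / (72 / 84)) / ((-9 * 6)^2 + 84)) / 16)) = 27360000 / 3353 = 8159.86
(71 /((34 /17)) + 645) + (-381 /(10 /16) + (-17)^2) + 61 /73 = 263337 /730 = 360.74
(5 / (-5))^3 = -1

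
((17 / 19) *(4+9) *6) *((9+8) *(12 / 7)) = 270504 / 133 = 2033.86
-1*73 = -73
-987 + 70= -917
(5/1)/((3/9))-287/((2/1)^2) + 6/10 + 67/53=-58179/1060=-54.89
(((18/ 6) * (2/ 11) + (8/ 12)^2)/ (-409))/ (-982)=49/ 19881081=0.00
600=600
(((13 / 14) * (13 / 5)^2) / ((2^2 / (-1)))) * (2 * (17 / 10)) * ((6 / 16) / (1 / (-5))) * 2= 112047 / 5600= 20.01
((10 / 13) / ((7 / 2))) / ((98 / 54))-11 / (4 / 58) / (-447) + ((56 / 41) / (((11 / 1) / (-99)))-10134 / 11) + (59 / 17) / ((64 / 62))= -929.73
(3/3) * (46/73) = 46/73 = 0.63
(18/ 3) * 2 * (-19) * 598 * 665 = -90668760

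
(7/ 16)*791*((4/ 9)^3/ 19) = 22148/ 13851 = 1.60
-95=-95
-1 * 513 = -513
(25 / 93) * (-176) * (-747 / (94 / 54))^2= -596623222800 / 68479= -8712499.06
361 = 361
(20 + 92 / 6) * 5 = 530 / 3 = 176.67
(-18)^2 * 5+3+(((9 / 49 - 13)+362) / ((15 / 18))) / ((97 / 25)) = 1730.99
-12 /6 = -2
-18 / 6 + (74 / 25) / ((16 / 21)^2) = 6717 / 3200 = 2.10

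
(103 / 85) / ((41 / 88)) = 9064 / 3485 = 2.60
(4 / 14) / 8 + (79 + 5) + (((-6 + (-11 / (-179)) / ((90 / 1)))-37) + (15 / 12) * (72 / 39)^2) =45.30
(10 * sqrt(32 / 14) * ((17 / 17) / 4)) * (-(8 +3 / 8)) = -335 * sqrt(7) / 28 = -31.65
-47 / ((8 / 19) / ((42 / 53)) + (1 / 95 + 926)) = -93765 / 1848451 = -0.05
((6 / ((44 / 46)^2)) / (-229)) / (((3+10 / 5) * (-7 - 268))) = 1587 / 76199750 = 0.00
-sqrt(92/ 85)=-2 * sqrt(1955)/ 85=-1.04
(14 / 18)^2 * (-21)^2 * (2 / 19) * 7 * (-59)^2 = 117010334 / 171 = 684270.96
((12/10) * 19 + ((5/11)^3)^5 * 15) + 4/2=517981061825900099/20886240847078255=24.80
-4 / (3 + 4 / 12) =-6 / 5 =-1.20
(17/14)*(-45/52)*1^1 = -765/728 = -1.05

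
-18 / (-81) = 2 / 9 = 0.22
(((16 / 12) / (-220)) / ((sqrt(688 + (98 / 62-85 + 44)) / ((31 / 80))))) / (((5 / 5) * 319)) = -31 * sqrt(69254) / 28220781600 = -0.00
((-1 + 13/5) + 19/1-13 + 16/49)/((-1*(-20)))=971/2450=0.40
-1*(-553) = 553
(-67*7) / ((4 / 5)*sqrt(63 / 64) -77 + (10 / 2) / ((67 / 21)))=9022890*sqrt(7) / 364858399 + 2268740600 / 364858399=6.28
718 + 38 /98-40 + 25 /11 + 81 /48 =5884569 /8624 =682.35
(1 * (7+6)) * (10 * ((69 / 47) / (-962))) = -345 / 1739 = -0.20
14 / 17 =0.82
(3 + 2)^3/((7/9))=1125/7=160.71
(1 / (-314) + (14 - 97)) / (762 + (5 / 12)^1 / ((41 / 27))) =-2137166 / 19627041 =-0.11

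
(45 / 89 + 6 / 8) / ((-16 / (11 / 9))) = -1639 / 17088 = -0.10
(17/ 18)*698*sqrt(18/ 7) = 5933*sqrt(14)/ 21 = 1057.11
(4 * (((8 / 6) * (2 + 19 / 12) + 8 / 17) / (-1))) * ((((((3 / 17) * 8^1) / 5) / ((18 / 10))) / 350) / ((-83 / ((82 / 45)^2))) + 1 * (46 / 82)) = -110815583159468 / 9409935189375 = -11.78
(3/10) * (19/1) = 57/10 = 5.70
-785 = -785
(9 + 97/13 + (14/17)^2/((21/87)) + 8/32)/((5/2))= 58673/7514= 7.81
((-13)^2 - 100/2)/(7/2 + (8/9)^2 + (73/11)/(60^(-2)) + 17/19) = 4029102/809073949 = 0.00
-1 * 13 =-13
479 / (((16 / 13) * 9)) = 6227 / 144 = 43.24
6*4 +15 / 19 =471 / 19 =24.79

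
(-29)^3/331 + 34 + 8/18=-116891/2979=-39.24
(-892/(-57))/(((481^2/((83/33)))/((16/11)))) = 1184576/4787090451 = 0.00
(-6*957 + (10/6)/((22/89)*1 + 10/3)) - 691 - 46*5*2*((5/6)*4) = -22846109/2868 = -7965.87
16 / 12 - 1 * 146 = -434 / 3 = -144.67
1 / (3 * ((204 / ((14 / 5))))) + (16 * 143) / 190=350197 / 29070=12.05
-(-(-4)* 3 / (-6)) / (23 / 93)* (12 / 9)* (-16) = -3968 / 23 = -172.52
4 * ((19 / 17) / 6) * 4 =152 / 51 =2.98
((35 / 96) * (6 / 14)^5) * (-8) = -405 / 9604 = -0.04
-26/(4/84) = -546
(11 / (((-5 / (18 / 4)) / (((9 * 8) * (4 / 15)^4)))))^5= -181327305896911437824 / 298023223876953125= -608.43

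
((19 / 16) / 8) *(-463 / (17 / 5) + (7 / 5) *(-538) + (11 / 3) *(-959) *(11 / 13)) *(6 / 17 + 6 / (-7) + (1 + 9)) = -5447.47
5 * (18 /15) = 6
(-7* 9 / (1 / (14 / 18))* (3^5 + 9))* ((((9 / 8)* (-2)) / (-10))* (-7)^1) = 194481 / 10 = 19448.10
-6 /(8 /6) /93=-3 /62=-0.05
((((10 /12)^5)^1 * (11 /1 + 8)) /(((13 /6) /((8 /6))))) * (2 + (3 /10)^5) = 3804617 /404352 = 9.41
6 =6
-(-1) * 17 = 17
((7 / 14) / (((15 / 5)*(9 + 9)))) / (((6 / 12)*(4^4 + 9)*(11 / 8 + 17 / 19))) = 76 / 2468475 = 0.00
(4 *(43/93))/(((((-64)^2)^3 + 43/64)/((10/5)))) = 22016/409018325536671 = 0.00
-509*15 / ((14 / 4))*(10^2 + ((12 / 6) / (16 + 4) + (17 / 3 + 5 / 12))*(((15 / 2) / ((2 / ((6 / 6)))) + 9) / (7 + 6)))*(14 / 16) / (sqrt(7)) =-168438789*sqrt(7) / 5824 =-76519.08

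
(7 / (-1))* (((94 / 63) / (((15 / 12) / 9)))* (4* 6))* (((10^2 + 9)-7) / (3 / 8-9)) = 21343.72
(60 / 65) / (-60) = -1 / 65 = -0.02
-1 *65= -65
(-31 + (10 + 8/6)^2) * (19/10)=16663/90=185.14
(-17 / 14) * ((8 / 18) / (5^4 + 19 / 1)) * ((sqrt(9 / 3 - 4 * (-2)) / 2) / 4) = -17 * sqrt(11) / 162288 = -0.00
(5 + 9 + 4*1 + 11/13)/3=245/39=6.28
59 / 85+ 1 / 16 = 1029 / 1360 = 0.76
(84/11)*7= 588/11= 53.45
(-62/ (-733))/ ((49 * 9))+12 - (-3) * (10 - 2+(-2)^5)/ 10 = 7758382/ 1616265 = 4.80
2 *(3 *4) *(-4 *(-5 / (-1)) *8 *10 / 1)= -38400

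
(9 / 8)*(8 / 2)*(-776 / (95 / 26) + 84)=-54882 / 95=-577.71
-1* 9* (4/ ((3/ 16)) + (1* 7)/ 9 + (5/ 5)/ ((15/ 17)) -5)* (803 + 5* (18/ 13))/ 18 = -8644309/ 1170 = -7388.30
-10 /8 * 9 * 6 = -135 /2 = -67.50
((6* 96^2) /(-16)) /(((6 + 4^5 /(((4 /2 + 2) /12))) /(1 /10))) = -32 /285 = -0.11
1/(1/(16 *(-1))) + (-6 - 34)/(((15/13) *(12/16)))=-560/9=-62.22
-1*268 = -268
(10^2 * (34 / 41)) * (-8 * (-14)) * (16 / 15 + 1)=2360960 / 123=19194.80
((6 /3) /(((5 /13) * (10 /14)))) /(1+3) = 91 /50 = 1.82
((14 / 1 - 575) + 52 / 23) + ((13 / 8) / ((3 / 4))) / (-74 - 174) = -19122587 / 34224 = -558.75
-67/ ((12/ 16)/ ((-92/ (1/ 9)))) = 73968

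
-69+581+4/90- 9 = 503.04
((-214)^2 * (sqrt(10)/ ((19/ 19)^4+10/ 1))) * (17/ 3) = 778532 * sqrt(10)/ 33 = 74604.07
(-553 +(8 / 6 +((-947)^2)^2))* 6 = 4825598291576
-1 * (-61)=61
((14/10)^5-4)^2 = 18550249/9765625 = 1.90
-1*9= -9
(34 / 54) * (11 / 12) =187 / 324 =0.58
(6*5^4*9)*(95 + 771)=29227500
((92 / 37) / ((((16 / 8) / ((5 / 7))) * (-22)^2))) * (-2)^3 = -460 / 31339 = -0.01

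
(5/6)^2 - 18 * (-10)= 6505/36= 180.69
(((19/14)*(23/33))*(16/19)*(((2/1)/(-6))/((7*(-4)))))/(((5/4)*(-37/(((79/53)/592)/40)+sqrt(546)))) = -67500067328/5230218851439015357 - 574172*sqrt(546)/26151094257195076785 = -0.00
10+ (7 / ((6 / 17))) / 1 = 179 / 6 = 29.83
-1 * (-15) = 15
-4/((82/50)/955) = -95500/41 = -2329.27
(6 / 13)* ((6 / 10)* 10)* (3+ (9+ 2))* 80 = 40320 / 13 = 3101.54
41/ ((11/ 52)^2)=110864/ 121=916.23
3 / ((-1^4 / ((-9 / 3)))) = 9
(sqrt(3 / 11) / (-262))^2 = 0.00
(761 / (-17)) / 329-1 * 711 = -3977384 / 5593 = -711.14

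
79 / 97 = 0.81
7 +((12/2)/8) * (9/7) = 223/28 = 7.96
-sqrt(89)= -9.43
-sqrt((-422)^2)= -422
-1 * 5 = -5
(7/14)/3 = 1/6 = 0.17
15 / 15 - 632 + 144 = -487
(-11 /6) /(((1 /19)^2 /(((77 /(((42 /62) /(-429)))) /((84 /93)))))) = 6002774063 /168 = 35730797.99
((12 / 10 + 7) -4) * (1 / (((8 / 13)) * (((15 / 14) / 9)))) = 5733 / 100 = 57.33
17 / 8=2.12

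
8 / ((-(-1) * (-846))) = -4 / 423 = -0.01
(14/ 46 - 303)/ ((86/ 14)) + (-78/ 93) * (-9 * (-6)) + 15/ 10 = -5706643/ 61318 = -93.07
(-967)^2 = 935089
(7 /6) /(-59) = -7 /354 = -0.02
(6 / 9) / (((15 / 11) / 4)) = 88 / 45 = 1.96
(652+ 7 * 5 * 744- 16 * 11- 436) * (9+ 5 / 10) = 247760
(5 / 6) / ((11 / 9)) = 15 / 22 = 0.68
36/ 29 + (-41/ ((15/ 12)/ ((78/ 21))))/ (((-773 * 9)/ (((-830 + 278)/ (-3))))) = 31518524/ 7061355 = 4.46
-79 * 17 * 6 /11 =-8058 /11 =-732.55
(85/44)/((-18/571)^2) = 27713485/14256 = 1943.99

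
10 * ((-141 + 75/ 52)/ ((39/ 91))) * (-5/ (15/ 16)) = 677320/ 39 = 17367.18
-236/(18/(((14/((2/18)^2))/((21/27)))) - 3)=9558/121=78.99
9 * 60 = 540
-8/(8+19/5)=-40/59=-0.68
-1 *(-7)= 7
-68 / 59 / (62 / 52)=-1768 / 1829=-0.97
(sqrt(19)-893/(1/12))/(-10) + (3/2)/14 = 150039/140-sqrt(19)/10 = 1071.27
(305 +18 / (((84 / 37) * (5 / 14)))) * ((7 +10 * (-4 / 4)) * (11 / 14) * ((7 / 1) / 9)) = -8998 / 15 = -599.87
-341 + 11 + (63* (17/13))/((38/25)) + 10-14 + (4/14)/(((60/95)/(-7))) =-209678/741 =-282.97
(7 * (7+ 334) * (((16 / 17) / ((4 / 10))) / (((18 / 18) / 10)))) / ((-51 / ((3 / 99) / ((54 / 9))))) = -43400 / 7803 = -5.56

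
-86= -86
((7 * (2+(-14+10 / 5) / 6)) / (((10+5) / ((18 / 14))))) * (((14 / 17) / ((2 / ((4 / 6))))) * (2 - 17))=0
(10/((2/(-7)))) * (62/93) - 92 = -346/3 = -115.33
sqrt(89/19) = sqrt(1691)/19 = 2.16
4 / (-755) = -4 / 755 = -0.01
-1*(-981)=981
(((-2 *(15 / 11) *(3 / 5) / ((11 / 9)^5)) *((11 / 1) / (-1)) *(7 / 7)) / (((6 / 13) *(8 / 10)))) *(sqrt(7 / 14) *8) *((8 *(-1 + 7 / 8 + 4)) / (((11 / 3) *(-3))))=-356951205 *sqrt(2) / 1771561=-284.95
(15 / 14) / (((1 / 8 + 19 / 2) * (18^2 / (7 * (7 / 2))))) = 5 / 594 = 0.01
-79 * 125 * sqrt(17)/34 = -9875 * sqrt(17)/34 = -1197.52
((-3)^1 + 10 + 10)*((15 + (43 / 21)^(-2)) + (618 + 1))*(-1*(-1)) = 19936019 / 1849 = 10782.05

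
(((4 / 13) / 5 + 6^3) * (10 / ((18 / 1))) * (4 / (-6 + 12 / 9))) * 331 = -9297128 / 273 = -34055.41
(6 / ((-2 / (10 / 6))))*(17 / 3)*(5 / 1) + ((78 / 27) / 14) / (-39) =-26776 / 189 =-141.67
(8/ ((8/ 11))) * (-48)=-528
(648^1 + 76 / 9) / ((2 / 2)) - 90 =5098 / 9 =566.44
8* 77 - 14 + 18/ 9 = 604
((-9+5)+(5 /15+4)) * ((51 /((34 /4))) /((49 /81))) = 162 /49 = 3.31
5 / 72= 0.07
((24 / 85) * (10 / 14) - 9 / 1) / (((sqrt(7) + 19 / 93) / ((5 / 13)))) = 9250245 / 93101554 - 45277515 * sqrt(7) / 93101554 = -1.19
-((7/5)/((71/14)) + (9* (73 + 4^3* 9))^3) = -70744058604053/355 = -199279038321.28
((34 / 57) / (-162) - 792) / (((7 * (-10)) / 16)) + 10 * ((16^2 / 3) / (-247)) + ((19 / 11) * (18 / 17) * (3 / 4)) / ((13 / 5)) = 178.10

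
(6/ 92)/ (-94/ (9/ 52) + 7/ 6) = -27/ 224365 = -0.00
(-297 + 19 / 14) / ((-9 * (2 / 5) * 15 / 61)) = 333.97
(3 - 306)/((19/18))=-5454/19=-287.05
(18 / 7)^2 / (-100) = -81 / 1225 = -0.07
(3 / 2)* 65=195 / 2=97.50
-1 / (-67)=1 / 67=0.01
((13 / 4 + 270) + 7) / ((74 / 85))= 95285 / 296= 321.91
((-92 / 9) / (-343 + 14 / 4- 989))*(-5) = -920 / 23913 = -0.04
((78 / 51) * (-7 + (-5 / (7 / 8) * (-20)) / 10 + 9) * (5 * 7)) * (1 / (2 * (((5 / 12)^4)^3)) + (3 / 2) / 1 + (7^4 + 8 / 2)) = 12331384415737582 / 830078125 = 14855691.34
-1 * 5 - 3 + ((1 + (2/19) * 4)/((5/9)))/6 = -1439/190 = -7.57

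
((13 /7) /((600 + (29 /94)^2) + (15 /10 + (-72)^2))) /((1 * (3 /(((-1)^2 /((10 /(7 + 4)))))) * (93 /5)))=631774 /99840326607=0.00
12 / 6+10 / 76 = 81 / 38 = 2.13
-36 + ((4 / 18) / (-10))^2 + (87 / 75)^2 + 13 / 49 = -85305221 / 2480625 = -34.39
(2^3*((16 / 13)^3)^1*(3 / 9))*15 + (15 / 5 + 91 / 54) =79.26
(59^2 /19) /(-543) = -3481 /10317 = -0.34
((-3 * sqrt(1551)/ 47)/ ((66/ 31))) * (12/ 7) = -186 * sqrt(1551)/ 3619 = -2.02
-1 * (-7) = 7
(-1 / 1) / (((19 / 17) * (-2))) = 17 / 38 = 0.45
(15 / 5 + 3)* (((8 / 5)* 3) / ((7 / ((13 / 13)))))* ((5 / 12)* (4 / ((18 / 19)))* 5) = 760 / 21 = 36.19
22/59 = 0.37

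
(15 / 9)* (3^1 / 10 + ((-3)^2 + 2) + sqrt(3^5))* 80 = 4520 / 3 + 1200* sqrt(3) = 3585.13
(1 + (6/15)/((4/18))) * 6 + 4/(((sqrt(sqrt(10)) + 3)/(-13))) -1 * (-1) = -156 * sqrt(10)/71 -701/355 + 52 * 10^(3/4)/71 + 468 * 10^(1/4)/71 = 6.92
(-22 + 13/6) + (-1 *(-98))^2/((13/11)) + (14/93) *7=19604375/2418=8107.68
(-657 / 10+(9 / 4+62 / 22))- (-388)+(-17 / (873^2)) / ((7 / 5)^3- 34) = 214452467081563 / 655080360660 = 327.37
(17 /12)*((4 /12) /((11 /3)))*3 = 17 /44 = 0.39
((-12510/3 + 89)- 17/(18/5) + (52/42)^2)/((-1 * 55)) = 720451/9702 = 74.26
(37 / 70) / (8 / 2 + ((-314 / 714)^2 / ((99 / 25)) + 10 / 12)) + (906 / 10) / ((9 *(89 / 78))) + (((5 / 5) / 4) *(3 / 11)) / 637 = 1055640479854937 / 118201640617060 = 8.93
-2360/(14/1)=-1180/7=-168.57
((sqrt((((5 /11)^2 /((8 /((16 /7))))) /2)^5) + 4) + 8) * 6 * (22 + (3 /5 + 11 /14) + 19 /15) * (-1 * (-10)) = 32356250 * sqrt(7) /386683451 + 124248 /7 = 17749.94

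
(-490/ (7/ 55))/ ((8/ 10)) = -9625/ 2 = -4812.50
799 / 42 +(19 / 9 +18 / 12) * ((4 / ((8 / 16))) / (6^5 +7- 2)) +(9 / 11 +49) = 742464155 / 10784466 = 68.85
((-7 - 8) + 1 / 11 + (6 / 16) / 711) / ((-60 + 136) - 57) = -0.78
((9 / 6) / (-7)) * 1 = -3 / 14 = -0.21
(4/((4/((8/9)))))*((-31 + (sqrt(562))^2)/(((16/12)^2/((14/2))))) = 3717/2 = 1858.50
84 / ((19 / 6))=504 / 19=26.53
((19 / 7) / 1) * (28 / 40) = 19 / 10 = 1.90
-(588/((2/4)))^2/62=-691488/31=-22306.06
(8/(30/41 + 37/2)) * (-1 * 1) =-656/1577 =-0.42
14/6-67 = -194/3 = -64.67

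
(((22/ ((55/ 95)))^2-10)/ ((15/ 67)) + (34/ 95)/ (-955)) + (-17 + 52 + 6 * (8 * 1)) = 588641911/ 90725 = 6488.20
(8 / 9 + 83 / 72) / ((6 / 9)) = 3.06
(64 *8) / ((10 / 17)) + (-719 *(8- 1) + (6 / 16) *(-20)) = -41701 / 10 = -4170.10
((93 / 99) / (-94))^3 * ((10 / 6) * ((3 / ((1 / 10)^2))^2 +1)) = -13406098955 / 89546091624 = -0.15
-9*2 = -18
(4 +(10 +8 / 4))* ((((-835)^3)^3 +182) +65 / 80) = -3157172141640923495218747075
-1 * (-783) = 783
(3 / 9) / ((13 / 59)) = 1.51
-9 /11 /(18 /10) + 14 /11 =9 /11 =0.82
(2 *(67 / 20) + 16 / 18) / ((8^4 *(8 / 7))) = 4781 / 2949120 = 0.00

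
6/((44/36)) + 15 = 219/11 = 19.91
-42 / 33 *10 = -12.73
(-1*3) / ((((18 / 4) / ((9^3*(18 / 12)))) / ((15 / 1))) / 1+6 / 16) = -87480 / 10943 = -7.99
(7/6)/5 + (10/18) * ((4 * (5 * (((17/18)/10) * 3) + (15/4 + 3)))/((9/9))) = 4963/270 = 18.38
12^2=144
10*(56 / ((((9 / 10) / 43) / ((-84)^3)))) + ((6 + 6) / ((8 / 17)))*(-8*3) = -15858125412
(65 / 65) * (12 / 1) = 12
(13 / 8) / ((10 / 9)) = 117 / 80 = 1.46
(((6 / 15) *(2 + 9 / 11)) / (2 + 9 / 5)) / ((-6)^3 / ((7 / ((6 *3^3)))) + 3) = -434 / 7308939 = -0.00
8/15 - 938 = -14062/15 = -937.47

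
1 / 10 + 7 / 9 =79 / 90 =0.88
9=9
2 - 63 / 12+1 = -9 / 4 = -2.25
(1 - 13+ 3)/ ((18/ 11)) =-11/ 2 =-5.50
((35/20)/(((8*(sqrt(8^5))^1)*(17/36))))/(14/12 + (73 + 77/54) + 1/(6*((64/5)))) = 1701*sqrt(2)/71071696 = 0.00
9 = 9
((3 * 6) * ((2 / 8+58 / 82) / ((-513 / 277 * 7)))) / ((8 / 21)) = -3.49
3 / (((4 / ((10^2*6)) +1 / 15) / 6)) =2700 / 11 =245.45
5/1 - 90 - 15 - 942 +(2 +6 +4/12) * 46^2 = 49774/3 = 16591.33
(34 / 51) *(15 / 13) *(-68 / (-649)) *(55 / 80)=85 / 1534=0.06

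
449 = 449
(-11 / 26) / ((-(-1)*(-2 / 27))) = 297 / 52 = 5.71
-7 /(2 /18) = -63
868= 868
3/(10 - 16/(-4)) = 3/14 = 0.21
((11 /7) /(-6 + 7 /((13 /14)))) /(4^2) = 0.06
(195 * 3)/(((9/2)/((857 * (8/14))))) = 63662.86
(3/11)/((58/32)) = 48/319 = 0.15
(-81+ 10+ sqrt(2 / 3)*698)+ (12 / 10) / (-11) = -3911 / 55+ 698*sqrt(6) / 3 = 498.81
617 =617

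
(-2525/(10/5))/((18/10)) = -12625/18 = -701.39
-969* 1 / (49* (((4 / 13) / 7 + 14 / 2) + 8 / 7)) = -12597 / 5215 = -2.42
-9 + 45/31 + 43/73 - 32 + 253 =484374/2263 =214.04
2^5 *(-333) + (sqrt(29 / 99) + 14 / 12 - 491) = -66875 / 6 + sqrt(319) / 33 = -11145.29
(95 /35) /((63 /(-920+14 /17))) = -296894 /7497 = -39.60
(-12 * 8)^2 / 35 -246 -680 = -23194 / 35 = -662.69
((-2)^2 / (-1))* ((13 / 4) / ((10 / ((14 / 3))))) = -91 / 15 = -6.07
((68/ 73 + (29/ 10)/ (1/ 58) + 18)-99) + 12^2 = 84728/ 365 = 232.13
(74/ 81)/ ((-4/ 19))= -703/ 162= -4.34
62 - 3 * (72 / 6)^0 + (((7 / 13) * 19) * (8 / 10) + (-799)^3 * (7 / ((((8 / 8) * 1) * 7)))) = -33155351568 / 65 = -510082331.82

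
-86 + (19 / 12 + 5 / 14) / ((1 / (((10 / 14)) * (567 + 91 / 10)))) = 119701 / 168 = 712.51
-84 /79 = -1.06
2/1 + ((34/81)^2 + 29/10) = 333049/65610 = 5.08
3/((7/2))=6/7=0.86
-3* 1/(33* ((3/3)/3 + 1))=-3/44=-0.07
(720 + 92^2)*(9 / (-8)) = -10332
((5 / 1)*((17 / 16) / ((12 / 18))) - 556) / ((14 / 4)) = -156.58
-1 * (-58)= 58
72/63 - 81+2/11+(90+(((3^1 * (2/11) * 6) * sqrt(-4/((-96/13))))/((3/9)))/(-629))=795/77 - 9 * sqrt(78)/6919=10.31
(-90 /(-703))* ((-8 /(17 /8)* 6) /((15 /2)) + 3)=-18 /11951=-0.00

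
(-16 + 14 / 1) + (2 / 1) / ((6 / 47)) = 13.67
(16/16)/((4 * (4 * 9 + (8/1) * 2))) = 1/208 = 0.00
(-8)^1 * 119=-952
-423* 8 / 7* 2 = -6768 / 7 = -966.86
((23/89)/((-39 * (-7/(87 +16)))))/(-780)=-2369/18951660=-0.00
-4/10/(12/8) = -4/15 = -0.27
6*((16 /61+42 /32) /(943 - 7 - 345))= 1537 /96136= 0.02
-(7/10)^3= -343/1000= -0.34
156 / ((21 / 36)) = 1872 / 7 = 267.43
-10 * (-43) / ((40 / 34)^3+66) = 1056295 / 166129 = 6.36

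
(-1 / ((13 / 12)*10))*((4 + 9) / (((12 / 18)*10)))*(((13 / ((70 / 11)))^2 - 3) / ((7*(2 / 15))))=-155223 / 686000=-0.23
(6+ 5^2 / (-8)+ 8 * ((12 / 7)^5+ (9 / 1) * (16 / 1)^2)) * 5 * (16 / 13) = 1918926770 / 16807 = 114174.26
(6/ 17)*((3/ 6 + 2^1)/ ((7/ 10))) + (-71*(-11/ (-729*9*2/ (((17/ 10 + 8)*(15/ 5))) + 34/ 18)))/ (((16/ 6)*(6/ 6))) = 227005959/ 373194472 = 0.61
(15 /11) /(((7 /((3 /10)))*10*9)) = 1 /1540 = 0.00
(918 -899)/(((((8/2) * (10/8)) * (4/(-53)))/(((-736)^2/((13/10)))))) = -272743936/13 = -20980302.77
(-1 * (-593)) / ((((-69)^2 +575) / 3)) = 1779 / 5336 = 0.33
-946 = -946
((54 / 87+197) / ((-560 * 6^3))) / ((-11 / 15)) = 521 / 233856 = 0.00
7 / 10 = 0.70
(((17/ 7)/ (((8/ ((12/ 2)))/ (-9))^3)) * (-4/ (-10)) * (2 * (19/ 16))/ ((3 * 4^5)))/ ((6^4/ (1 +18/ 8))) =-340119/ 587202560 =-0.00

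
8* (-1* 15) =-120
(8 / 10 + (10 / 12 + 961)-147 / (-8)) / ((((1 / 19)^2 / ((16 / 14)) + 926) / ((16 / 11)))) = 679956496 / 441258675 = 1.54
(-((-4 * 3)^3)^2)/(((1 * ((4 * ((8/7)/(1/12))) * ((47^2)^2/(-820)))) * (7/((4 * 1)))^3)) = 408084480/239104369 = 1.71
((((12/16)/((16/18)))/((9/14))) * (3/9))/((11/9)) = 63/176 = 0.36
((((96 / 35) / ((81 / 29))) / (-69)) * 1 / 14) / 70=-232 / 15975225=-0.00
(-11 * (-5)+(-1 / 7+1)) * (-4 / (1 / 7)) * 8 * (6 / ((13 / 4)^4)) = -19218432 / 28561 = -672.89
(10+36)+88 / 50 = 1194 / 25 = 47.76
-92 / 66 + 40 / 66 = -26 / 33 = -0.79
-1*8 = -8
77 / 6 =12.83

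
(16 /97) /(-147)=-16 /14259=-0.00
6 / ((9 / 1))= 2 / 3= 0.67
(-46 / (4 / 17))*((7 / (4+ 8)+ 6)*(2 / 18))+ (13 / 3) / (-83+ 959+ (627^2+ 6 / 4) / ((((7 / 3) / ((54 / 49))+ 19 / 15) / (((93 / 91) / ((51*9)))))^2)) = -11585818269598167611 / 81019887293596392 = -143.00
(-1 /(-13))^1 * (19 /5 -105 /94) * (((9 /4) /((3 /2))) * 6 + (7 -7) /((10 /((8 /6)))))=873 /470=1.86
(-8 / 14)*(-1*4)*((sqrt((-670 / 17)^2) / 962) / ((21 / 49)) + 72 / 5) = 28447312 / 858585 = 33.13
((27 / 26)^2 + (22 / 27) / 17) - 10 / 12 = 0.29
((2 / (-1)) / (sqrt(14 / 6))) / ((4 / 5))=-5 * sqrt(21) / 14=-1.64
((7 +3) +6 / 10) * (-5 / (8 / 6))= -159 / 4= -39.75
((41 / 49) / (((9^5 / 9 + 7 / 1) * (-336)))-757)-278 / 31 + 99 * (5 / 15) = -2457056013815 / 3352202112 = -732.97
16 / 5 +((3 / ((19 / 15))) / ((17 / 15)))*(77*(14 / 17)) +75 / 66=82660707 / 604010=136.85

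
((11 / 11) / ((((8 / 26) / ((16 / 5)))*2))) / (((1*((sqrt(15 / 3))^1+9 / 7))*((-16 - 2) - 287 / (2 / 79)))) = 819 / 4655345 - 637*sqrt(5) / 4655345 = -0.00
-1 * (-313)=313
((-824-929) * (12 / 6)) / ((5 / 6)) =-21036 / 5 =-4207.20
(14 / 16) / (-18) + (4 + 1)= 4.95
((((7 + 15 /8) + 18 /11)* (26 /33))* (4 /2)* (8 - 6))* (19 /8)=228475 /2904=78.68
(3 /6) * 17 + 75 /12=14.75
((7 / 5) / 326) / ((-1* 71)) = -7 / 115730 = -0.00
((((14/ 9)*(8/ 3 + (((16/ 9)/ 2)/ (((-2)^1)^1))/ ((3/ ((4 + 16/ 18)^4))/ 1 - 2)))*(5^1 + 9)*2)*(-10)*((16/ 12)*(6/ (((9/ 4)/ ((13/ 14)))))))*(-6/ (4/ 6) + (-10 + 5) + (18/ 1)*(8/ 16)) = 113235216640000/ 5450375061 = 20775.67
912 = 912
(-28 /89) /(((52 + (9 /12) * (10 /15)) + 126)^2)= -16 /1620423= -0.00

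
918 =918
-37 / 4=-9.25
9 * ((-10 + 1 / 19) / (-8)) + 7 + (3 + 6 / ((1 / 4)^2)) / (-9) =1093 / 152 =7.19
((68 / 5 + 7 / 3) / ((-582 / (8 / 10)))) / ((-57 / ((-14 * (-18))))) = 13384 / 138225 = 0.10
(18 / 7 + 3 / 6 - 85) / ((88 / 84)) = -3441 / 44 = -78.20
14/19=0.74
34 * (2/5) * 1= 68/5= 13.60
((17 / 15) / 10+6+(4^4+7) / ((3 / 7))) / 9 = 30989 / 450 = 68.86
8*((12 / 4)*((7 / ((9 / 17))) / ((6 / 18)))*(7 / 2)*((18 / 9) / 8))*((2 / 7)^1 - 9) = -7259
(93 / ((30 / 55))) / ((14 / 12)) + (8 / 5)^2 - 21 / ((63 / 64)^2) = 600221 / 4725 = 127.03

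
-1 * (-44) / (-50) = -22 / 25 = -0.88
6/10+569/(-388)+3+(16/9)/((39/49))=2973749/680940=4.37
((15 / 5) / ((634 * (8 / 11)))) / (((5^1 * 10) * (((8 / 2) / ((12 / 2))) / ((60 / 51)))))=0.00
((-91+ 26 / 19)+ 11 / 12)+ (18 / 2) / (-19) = -20335 / 228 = -89.19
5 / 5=1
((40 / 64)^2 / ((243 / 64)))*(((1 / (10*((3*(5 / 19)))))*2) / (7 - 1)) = 19 / 4374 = 0.00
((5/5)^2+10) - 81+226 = 156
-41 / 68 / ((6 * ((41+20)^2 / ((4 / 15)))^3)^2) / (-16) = 656 / 4625908149159841677197646515625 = 0.00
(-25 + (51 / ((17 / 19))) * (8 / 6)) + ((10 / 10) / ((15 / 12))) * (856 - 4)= 3663 / 5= 732.60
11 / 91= 0.12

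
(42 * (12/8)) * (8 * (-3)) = -1512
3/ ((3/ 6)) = 6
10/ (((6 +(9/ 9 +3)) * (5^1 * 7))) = 1/ 35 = 0.03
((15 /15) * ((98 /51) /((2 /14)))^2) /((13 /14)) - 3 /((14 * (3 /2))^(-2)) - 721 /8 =-1218.28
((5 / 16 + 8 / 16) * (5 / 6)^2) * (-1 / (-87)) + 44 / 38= 1108639 / 952128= 1.16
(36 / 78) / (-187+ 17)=-0.00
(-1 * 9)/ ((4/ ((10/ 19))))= -45/ 38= -1.18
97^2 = 9409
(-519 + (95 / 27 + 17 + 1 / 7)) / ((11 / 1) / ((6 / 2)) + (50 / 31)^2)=-90512746 / 1138473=-79.50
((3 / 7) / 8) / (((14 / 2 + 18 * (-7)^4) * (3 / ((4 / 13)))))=1 / 7866950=0.00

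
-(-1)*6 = 6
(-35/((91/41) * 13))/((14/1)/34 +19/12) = -41820/68783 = -0.61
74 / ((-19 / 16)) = -1184 / 19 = -62.32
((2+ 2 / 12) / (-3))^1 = -13 / 18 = -0.72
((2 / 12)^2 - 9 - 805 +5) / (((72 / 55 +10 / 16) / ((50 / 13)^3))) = -400441250000 / 16826823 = -23797.79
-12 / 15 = -4 / 5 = -0.80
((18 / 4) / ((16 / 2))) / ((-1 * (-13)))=9 / 208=0.04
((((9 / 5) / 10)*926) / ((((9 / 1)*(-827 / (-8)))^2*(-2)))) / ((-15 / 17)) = 251872 / 2308260375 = 0.00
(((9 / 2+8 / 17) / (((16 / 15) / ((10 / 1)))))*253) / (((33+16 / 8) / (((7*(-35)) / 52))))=-1726725 / 1088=-1587.06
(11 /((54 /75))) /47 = 275 /846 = 0.33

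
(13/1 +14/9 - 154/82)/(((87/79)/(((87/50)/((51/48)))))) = 2956496/156825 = 18.85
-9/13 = -0.69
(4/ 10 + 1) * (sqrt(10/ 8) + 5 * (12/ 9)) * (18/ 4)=63 * sqrt(5)/ 20 + 42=49.04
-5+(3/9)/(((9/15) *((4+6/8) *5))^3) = -2777831/555579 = -5.00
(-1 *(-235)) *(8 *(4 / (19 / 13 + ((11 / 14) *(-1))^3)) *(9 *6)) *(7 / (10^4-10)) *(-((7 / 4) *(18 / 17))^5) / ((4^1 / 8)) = -7764881735375856 / 609980506199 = -12729.72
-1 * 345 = -345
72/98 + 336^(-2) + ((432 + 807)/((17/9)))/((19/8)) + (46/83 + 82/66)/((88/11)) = 9226966999571/33292917504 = 277.15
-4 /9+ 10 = 86 /9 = 9.56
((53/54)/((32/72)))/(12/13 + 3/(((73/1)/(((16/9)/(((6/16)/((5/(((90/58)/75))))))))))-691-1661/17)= -0.00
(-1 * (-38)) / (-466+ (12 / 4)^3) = -38 / 439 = -0.09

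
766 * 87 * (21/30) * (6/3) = 466494/5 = 93298.80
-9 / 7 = -1.29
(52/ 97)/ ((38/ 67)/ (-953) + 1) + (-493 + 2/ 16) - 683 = -58201460411/ 49518888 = -1175.34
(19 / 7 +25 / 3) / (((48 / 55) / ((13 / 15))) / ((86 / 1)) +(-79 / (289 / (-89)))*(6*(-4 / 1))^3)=-51534769 / 1568861511651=-0.00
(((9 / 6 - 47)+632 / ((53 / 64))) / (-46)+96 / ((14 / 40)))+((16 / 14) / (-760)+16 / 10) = 120568149 / 463220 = 260.28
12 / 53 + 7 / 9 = 479 / 477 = 1.00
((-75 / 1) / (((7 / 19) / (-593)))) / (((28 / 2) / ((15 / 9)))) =1408375 / 98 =14371.17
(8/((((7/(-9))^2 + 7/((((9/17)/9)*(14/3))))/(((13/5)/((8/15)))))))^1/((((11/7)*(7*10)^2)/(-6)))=-9477/8140825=-0.00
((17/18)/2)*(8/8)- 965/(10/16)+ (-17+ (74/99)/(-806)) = -27671295/17732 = -1560.53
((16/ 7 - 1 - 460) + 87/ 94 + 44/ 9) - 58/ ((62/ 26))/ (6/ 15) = -94307233/ 183582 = -513.71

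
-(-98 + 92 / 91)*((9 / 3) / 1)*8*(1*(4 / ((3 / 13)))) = 282432 / 7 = 40347.43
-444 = -444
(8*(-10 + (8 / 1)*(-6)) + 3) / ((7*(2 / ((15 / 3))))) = -2305 / 14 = -164.64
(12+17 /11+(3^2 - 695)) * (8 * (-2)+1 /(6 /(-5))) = 11319.65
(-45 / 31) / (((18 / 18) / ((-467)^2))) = -9814005 / 31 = -316580.81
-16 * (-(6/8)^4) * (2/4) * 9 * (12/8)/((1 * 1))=2187/64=34.17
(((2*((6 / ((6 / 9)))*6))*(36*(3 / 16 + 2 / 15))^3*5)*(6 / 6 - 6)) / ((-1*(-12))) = -110937519 / 320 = -346679.75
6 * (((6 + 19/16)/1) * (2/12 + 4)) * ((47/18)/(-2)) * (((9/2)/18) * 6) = -135125/384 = -351.89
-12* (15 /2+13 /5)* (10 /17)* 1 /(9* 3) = -404 /153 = -2.64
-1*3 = -3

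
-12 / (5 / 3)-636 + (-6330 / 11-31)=-68731 / 55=-1249.65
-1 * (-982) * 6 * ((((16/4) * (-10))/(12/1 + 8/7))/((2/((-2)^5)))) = 6599040/23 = 286914.78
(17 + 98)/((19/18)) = 2070/19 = 108.95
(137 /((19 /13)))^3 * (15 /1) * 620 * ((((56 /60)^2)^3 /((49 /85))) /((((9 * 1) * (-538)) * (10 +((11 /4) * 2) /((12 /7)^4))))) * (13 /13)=-468462103639877681152 /2746973301640875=-170537.55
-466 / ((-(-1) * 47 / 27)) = -267.70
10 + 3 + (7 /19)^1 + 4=330 /19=17.37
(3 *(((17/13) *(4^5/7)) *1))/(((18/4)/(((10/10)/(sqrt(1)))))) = 34816/273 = 127.53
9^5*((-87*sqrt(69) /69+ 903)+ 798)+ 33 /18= 602654105 /6- 1712421*sqrt(69) /23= 99823897.04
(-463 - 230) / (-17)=693 / 17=40.76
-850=-850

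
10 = 10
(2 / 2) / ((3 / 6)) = 2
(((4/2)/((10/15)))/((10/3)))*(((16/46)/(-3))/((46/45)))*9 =-486/529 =-0.92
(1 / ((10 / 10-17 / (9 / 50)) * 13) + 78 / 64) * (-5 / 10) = -426099 / 699712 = -0.61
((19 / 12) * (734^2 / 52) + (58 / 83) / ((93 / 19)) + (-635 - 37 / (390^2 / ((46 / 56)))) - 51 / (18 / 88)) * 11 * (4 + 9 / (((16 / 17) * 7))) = 1124326859112020047 / 1227283948800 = 916109.81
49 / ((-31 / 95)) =-4655 / 31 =-150.16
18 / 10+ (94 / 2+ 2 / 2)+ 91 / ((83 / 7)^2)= 1737656 / 34445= 50.45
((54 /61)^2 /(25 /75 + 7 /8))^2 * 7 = 34284321792 /11644352281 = 2.94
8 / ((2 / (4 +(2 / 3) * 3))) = 24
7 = 7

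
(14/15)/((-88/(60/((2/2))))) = -7/11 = -0.64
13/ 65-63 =-314/ 5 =-62.80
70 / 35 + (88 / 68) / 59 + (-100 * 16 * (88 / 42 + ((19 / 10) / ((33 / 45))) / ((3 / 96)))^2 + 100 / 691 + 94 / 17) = -427567533808280626 / 36983068353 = -11561169.82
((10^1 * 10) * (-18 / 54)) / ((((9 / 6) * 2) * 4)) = -25 / 9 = -2.78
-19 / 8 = -2.38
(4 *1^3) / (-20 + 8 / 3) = -3 / 13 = -0.23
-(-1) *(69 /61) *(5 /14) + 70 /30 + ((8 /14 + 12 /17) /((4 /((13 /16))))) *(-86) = -1705201 /87108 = -19.58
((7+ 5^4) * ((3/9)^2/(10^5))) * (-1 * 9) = -0.01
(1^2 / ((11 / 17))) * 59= 1003 / 11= 91.18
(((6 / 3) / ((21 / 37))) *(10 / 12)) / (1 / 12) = 740 / 21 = 35.24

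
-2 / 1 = -2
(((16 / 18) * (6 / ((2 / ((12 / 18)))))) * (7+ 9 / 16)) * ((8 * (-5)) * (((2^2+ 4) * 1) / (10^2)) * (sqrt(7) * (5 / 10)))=-968 * sqrt(7) / 45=-56.91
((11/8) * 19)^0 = 1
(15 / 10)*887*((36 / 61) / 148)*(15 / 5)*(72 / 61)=2586492 / 137677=18.79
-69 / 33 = -23 / 11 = -2.09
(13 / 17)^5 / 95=371293 / 134886415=0.00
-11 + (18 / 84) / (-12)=-617 / 56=-11.02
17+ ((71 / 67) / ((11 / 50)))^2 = 40.20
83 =83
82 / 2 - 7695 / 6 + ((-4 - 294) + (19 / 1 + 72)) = -2897 / 2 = -1448.50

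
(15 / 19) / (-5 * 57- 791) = -15 / 20444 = -0.00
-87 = -87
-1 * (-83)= 83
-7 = -7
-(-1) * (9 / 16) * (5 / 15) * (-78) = -117 / 8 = -14.62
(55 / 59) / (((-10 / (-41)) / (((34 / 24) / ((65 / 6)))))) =7667 / 15340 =0.50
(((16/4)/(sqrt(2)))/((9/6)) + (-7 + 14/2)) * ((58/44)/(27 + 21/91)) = 377 * sqrt(2)/5841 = 0.09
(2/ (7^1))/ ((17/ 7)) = 2/ 17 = 0.12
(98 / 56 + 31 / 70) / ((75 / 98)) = 2.87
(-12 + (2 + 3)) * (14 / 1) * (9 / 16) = -441 / 8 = -55.12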